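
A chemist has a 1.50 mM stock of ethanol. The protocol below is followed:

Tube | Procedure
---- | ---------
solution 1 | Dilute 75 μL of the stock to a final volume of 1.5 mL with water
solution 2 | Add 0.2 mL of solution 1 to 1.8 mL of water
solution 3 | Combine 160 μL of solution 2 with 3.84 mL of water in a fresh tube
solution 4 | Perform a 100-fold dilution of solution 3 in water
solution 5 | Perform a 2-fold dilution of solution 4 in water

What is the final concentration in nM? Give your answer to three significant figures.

1.50 nM

Step 1: 75 μL brought to 1.5 mL → factor 1500/75 = 20
Step 2: 0.2 mL + 1.8 mL = 2 mL total → factor 2/0.2 = 10
Step 3: 160 μL + 3.84 mL = 4000 μL total → factor 4000/160 = 25
Step 4: 100-fold → factor 100
Step 5: 2-fold → factor 2
Overall dilution factor = 20 × 10 × 25 × 100 × 2 = 1 × 10^6
Final = 1.50 mM / 1 × 10^6 = 1.500 × 10^-6 mM = 1.50 nM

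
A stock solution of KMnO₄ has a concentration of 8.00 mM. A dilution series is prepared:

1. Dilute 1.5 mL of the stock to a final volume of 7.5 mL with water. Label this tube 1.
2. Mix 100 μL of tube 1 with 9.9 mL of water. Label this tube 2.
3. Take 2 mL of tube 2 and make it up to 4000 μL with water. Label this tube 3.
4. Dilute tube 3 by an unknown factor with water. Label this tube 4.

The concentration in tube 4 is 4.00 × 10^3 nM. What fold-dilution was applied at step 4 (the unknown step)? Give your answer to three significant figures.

Step 1: 1.5 mL brought to 7.5 mL → factor 7.5/1.5 = 5
Step 2: 100 μL + 9.9 mL = 10000 μL total → factor 10000/100 = 100
Step 3: 2 mL brought to 4000 μL → factor 4/2 = 2
Step 4: unknown factor x
Product of known-step factors = 1000
Overall factor = 8.00 mM / (4.00 × 10^3 nM) = 2000
x = 2000 / 1000 = 2.00

2.00-fold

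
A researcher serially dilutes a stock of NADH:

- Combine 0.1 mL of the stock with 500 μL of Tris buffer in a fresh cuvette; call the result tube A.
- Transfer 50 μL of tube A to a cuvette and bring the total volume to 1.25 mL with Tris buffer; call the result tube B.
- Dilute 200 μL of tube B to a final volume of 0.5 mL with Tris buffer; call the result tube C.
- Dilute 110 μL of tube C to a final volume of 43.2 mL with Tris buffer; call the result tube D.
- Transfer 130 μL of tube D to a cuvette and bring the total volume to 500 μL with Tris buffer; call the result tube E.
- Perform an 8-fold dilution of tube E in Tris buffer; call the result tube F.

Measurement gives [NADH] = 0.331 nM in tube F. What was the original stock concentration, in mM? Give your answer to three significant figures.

Step 1: 0.1 mL + 500 μL = 0.6 mL total → factor 0.6/0.1 = 6
Step 2: 50 μL brought to 1.25 mL → factor 1250/50 = 25
Step 3: 200 μL brought to 0.5 mL → factor 500/200 = 2.5
Step 4: 110 μL brought to 43.2 mL → factor 43200/110 = 392.73
Step 5: 130 μL brought to 500 μL → factor 500/130 = 3.8462
Step 6: 8-fold → factor 8
Overall dilution factor = 6 × 25 × 2.5 × 392.73 × 3.8462 × 8 = 4.5315 × 10^6
Stock = 0.331 nM × 4.5315 × 10^6 = 1.500 × 10^6 nM = 1.50 mM

1.50 mM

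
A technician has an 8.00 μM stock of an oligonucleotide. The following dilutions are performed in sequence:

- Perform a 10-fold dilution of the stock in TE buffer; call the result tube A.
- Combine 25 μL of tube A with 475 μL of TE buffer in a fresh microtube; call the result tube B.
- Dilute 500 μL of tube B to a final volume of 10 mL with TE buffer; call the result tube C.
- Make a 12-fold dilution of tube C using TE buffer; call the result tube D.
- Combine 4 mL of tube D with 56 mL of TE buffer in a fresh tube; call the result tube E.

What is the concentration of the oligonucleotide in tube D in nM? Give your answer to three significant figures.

Step 1: 10-fold → factor 10
Step 2: 25 μL + 475 μL = 500 μL total → factor 500/25 = 20
Step 3: 500 μL brought to 10 mL → factor 10000/500 = 20
Step 4: 12-fold → factor 12
Dilution factor through tube D = 10 × 20 × 20 × 12 = 48000
[tube D] = 8.00 μM / 48000 = 0.0001667 μM = 0.167 nM

0.167 nM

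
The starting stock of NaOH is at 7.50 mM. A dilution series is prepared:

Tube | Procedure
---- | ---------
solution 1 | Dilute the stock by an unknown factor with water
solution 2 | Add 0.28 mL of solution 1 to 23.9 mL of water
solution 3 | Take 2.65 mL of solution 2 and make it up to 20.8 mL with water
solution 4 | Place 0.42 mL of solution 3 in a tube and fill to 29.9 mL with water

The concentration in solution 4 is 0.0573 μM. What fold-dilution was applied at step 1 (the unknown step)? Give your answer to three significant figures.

2.71-fold

Step 1: unknown factor x
Step 2: 0.28 mL + 23.9 mL = 24.18 mL total → factor 24.18/0.28 = 86.357
Step 3: 2.65 mL brought to 20.8 mL → factor 20.8/2.65 = 7.8491
Step 4: 0.42 mL brought to 29.9 mL → factor 29.9/0.42 = 71.19
Product of known-step factors = 48254
Overall factor = 7.50 mM / (0.0573 μM) = 1.3089 × 10^5
x = 1.3089 × 10^5 / 48254 = 2.71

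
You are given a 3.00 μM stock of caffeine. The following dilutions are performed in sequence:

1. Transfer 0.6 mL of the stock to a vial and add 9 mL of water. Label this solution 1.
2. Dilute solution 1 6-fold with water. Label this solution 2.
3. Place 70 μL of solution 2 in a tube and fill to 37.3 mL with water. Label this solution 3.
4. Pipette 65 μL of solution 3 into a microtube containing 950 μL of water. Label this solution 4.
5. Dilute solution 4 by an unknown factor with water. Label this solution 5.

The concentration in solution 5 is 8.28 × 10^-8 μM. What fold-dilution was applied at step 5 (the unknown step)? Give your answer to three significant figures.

Step 1: 0.6 mL + 9 mL = 9.6 mL total → factor 9.6/0.6 = 16
Step 2: 6-fold → factor 6
Step 3: 70 μL brought to 37.3 mL → factor 37300/70 = 532.86
Step 4: 65 μL + 950 μL = 1015 μL total → factor 1015/65 = 15.615
Step 5: unknown factor x
Product of known-step factors = 7.9879 × 10^5
Overall factor = 3.00 μM / (8.28 × 10^-8 μM) = 3.6232 × 10^7
x = 3.6232 × 10^7 / 7.9879 × 10^5 = 45.4

45.4-fold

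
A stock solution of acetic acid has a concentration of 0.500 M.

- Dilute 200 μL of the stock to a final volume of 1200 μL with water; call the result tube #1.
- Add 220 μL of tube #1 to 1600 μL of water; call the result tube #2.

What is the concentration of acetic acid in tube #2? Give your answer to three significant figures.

0.0101 M

Step 1: 200 μL brought to 1200 μL → factor 1200/200 = 6
Step 2: 220 μL + 1600 μL = 1820 μL total → factor 1820/220 = 8.2727
Overall dilution factor = 6 × 8.2727 = 49.636
Final = 0.500 M / 49.636 = 0.0101 M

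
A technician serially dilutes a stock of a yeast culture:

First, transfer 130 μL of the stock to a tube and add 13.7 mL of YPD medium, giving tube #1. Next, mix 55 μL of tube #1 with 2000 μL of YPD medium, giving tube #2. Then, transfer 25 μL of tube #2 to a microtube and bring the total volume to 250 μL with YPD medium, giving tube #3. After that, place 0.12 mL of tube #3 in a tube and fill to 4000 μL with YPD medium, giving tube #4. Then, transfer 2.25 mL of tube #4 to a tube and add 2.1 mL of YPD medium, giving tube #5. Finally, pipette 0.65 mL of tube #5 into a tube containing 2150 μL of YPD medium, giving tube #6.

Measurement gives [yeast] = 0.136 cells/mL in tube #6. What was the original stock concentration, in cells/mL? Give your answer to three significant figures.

Step 1: 130 μL + 13.7 mL = 13830 μL total → factor 13830/130 = 106.38
Step 2: 55 μL + 2000 μL = 2055 μL total → factor 2055/55 = 37.364
Step 3: 25 μL brought to 250 μL → factor 250/25 = 10
Step 4: 0.12 mL brought to 4000 μL → factor 4/0.12 = 33.333
Step 5: 2.25 mL + 2.1 mL = 4.35 mL total → factor 4.35/2.25 = 1.9333
Step 6: 0.65 mL + 2150 μL = 2.8 mL total → factor 2.8/0.65 = 4.3077
Overall dilution factor = 106.38 × 37.364 × 10 × 33.333 × 1.9333 × 4.3077 = 1.1035 × 10^7
Stock = 0.136 cells/mL × 1.1035 × 10^7 = 1.50 × 10^6 cells/mL

1.50 × 10^6 cells/mL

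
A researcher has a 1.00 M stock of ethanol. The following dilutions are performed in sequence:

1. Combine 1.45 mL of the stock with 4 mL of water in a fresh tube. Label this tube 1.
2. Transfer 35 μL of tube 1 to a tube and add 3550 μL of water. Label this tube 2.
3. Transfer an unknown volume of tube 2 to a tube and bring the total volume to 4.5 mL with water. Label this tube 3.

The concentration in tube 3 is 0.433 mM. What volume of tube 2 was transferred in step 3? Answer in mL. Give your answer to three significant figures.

0.750 mL

Step 1: 1.45 mL + 4 mL = 5.45 mL total → factor 5.45/1.45 = 3.7586
Step 2: 35 μL + 3550 μL = 3585 μL total → factor 3585/35 = 102.43
Step 3: v brought to 4.5 mL → factor = 4.5 mL/v
Product of known-step factors = 384.99
Overall factor = 1.00 M / (0.433 mM) = 2309.5
Step-3 factor = 2309.5 / 384.99 = 5.9988
v = 4.5 mL / 5.9988 = 0.750 mL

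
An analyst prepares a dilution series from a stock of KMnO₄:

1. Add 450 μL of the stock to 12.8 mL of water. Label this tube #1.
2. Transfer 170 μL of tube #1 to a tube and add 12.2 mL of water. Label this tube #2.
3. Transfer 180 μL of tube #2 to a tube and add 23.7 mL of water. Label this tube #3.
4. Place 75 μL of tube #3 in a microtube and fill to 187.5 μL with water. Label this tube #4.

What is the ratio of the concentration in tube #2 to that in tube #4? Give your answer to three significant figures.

Step 1: 450 μL + 12.8 mL = 13250 μL total → factor 13250/450 = 29.444
Step 2: 170 μL + 12.2 mL = 12370 μL total → factor 12370/170 = 72.765
Step 3: 180 μL + 23.7 mL = 23880 μL total → factor 23880/180 = 132.67
Step 4: 75 μL brought to 187.5 μL → factor 187.5/75 = 2.5
Dilution factor to tube #2 = 2142.5; to tube #4 = 7.106 × 10^5
[tube #2]/[tube #4] = (factor to tube #4)/(factor to tube #2) = 7.106 × 10^5/2142.5 = 332

332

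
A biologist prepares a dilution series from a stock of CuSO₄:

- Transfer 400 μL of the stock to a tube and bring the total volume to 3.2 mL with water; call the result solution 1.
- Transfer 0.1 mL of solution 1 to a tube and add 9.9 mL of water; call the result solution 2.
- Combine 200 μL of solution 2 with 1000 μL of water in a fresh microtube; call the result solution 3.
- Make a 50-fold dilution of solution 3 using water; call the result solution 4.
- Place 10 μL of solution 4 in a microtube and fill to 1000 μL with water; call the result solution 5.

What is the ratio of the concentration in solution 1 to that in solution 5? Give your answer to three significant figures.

3.00 × 10^6

Step 1: 400 μL brought to 3.2 mL → factor 3200/400 = 8
Step 2: 0.1 mL + 9.9 mL = 10 mL total → factor 10/0.1 = 100
Step 3: 200 μL + 1000 μL = 1200 μL total → factor 1200/200 = 6
Step 4: 50-fold → factor 50
Step 5: 10 μL brought to 1000 μL → factor 1000/10 = 100
Dilution factor to solution 1 = 8; to solution 5 = 2.4 × 10^7
[solution 1]/[solution 5] = (factor to solution 5)/(factor to solution 1) = 2.4 × 10^7/8 = 3.00 × 10^6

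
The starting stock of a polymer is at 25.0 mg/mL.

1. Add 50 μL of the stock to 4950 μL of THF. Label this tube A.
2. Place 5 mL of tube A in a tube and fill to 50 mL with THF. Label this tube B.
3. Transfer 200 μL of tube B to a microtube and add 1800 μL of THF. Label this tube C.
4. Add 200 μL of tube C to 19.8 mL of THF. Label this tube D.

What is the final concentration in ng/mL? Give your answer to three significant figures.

Step 1: 50 μL + 4950 μL = 5000 μL total → factor 5000/50 = 100
Step 2: 5 mL brought to 50 mL → factor 50/5 = 10
Step 3: 200 μL + 1800 μL = 2000 μL total → factor 2000/200 = 10
Step 4: 200 μL + 19.8 mL = 20000 μL total → factor 20000/200 = 100
Overall dilution factor = 100 × 10 × 10 × 100 = 1 × 10^6
Final = 25.0 mg/mL / 1 × 10^6 = 2.500 × 10^-5 mg/mL = 25.0 ng/mL

25.0 ng/mL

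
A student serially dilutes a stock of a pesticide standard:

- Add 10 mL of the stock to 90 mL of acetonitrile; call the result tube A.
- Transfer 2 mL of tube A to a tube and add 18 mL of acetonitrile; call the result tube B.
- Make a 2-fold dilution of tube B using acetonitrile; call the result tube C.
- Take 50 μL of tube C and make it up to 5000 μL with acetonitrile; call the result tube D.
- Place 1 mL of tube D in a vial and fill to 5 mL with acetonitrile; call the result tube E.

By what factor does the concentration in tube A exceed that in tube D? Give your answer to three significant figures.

2.00 × 10^3

Step 1: 10 mL + 90 mL = 100 mL total → factor 100/10 = 10
Step 2: 2 mL + 18 mL = 20 mL total → factor 20/2 = 10
Step 3: 2-fold → factor 2
Step 4: 50 μL brought to 5000 μL → factor 5000/50 = 100
Dilution factor to tube A = 10; to tube D = 20000
[tube A]/[tube D] = (factor to tube D)/(factor to tube A) = 20000/10 = 2.00 × 10^3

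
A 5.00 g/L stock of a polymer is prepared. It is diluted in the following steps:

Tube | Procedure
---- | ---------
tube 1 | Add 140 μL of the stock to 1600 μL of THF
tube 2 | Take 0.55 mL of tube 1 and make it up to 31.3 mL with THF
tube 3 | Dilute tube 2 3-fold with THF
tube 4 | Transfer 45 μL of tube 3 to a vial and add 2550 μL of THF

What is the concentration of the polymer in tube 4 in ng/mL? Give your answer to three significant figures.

Step 1: 140 μL + 1600 μL = 1740 μL total → factor 1740/140 = 12.429
Step 2: 0.55 mL brought to 31.3 mL → factor 31.3/0.55 = 56.909
Step 3: 3-fold → factor 3
Step 4: 45 μL + 2550 μL = 2595 μL total → factor 2595/45 = 57.667
Overall dilution factor = 12.429 × 56.909 × 3 × 57.667 = 1.2236 × 10^5
Final = 5.00 g/L / 1.2236 × 10^5 = 4.086 × 10^-5 g/L = 40.9 ng/mL

40.9 ng/mL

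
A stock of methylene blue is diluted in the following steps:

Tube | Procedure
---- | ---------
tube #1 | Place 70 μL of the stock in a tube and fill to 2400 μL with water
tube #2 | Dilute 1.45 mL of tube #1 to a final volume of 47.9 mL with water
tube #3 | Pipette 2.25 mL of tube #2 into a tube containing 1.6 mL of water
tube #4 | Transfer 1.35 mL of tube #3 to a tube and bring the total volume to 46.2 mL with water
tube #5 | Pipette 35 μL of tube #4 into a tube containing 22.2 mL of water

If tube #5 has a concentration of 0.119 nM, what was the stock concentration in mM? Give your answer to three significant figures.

Step 1: 70 μL brought to 2400 μL → factor 2400/70 = 34.286
Step 2: 1.45 mL brought to 47.9 mL → factor 47.9/1.45 = 33.034
Step 3: 2.25 mL + 1.6 mL = 3.85 mL total → factor 3.85/2.25 = 1.7111
Step 4: 1.35 mL brought to 46.2 mL → factor 46.2/1.35 = 34.222
Step 5: 35 μL + 22.2 mL = 22235 μL total → factor 22235/35 = 635.29
Overall dilution factor = 34.286 × 33.034 × 1.7111 × 34.222 × 635.29 = 4.2134 × 10^7
Stock = 0.119 nM × 4.2134 × 10^7 = 5.014 × 10^6 nM = 5.01 mM

5.01 mM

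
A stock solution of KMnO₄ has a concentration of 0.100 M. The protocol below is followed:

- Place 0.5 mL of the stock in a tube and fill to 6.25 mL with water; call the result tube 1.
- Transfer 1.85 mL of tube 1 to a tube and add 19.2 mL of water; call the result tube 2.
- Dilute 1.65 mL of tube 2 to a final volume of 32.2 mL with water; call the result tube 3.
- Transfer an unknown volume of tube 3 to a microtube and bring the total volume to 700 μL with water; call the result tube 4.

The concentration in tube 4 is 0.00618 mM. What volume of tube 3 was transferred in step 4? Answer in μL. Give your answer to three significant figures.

Step 1: 0.5 mL brought to 6.25 mL → factor 6.25/0.5 = 12.5
Step 2: 1.85 mL + 19.2 mL = 21.05 mL total → factor 21.05/1.85 = 11.378
Step 3: 1.65 mL brought to 32.2 mL → factor 32.2/1.65 = 19.515
Step 4: v brought to 700 μL → factor = 700 μL/v
Product of known-step factors = 2775.6
Overall factor = 0.100 M / (0.00618 mM) = 16181
Step-4 factor = 16181 / 2775.6 = 5.8297
v = 700 μL / 5.8297 = 120 μL

120 μL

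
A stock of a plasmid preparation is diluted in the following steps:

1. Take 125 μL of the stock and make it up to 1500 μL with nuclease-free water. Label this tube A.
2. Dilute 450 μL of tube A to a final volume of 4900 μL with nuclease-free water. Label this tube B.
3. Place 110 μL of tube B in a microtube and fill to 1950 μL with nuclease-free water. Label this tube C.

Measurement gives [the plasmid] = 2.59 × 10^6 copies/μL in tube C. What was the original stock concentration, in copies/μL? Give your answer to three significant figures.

Step 1: 125 μL brought to 1500 μL → factor 1500/125 = 12
Step 2: 450 μL brought to 4900 μL → factor 4900/450 = 10.889
Step 3: 110 μL brought to 1950 μL → factor 1950/110 = 17.727
Overall dilution factor = 12 × 10.889 × 17.727 = 2316.4
Stock = 2.59 × 10^6 copies/μL × 2316.4 = 6.00 × 10^9 copies/μL

6.00 × 10^9 copies/μL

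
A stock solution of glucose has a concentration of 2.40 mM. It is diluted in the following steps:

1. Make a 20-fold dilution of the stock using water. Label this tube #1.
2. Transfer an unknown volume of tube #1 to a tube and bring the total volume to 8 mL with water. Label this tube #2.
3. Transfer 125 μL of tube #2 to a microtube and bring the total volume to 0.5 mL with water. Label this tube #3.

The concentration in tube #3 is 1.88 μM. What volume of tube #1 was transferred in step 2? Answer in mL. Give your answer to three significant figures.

0.501 mL

Step 1: 20-fold → factor 20
Step 2: v brought to 8 mL → factor = 8 mL/v
Step 3: 125 μL brought to 0.5 mL → factor 500/125 = 4
Product of known-step factors = 80
Overall factor = 2.40 mM / (1.88 μM) = 1276.6
Step-2 factor = 1276.6 / 80 = 15.957
v = 8 mL / 15.957 = 0.501 mL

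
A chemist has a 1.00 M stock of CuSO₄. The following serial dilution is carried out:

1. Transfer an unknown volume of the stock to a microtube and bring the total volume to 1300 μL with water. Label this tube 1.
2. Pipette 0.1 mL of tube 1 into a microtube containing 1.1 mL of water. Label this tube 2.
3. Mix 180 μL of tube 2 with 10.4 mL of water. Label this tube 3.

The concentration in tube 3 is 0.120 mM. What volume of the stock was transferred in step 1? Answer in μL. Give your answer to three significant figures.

Step 1: v brought to 1300 μL → factor = 1300 μL/v
Step 2: 0.1 mL + 1.1 mL = 1.2 mL total → factor 1.2/0.1 = 12
Step 3: 180 μL + 10.4 mL = 10580 μL total → factor 10580/180 = 58.778
Product of known-step factors = 705.33
Overall factor = 1.00 M / (0.120 mM) = 8333.3
Step-1 factor = 8333.3 / 705.33 = 11.815
v = 1300 μL / 11.815 = 110 μL

110 μL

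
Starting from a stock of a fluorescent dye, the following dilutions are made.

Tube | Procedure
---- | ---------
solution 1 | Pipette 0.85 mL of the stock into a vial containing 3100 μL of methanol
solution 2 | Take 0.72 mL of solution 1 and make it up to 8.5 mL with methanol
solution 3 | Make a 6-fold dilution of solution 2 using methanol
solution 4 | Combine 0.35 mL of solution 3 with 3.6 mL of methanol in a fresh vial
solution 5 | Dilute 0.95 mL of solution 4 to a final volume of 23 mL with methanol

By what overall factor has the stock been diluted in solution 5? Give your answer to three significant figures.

8.99 × 10^4

Step 1: 0.85 mL + 3100 μL = 3.95 mL total → factor 3.95/0.85 = 4.6471
Step 2: 0.72 mL brought to 8.5 mL → factor 8.5/0.72 = 11.806
Step 3: 6-fold → factor 6
Step 4: 0.35 mL + 3.6 mL = 3.95 mL total → factor 3.95/0.35 = 11.286
Step 5: 0.95 mL brought to 23 mL → factor 23/0.95 = 24.211
Overall dilution factor = 4.6471 × 11.806 × 6 × 11.286 × 24.211 = 89939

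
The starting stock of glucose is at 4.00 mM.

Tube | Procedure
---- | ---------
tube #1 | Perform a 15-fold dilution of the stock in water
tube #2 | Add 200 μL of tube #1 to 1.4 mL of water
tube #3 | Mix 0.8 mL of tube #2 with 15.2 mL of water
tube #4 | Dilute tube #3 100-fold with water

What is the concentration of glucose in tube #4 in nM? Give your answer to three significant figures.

16.7 nM

Step 1: 15-fold → factor 15
Step 2: 200 μL + 1.4 mL = 1600 μL total → factor 1600/200 = 8
Step 3: 0.8 mL + 15.2 mL = 16 mL total → factor 16/0.8 = 20
Step 4: 100-fold → factor 100
Overall dilution factor = 15 × 8 × 20 × 100 = 2.4 × 10^5
Final = 4.00 mM / 2.4 × 10^5 = 1.667 × 10^-5 mM = 16.7 nM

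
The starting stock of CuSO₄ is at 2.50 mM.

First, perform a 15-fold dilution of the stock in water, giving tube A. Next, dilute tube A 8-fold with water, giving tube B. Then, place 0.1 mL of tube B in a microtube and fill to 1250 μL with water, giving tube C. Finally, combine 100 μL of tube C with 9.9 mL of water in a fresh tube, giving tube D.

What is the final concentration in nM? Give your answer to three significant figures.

16.7 nM

Step 1: 15-fold → factor 15
Step 2: 8-fold → factor 8
Step 3: 0.1 mL brought to 1250 μL → factor 1.25/0.1 = 12.5
Step 4: 100 μL + 9.9 mL = 10000 μL total → factor 10000/100 = 100
Overall dilution factor = 15 × 8 × 12.5 × 100 = 1.5 × 10^5
Final = 2.50 mM / 1.5 × 10^5 = 1.667 × 10^-5 mM = 16.7 nM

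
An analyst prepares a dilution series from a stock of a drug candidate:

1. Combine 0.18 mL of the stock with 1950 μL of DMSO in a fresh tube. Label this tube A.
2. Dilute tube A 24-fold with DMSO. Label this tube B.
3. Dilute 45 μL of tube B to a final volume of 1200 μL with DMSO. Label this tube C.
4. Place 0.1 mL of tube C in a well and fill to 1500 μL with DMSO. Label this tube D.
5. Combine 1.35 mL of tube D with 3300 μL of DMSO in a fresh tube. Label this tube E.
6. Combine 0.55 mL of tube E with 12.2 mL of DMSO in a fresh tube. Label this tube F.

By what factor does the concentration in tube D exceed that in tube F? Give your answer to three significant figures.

Step 1: 0.18 mL + 1950 μL = 2.13 mL total → factor 2.13/0.18 = 11.833
Step 2: 24-fold → factor 24
Step 3: 45 μL brought to 1200 μL → factor 1200/45 = 26.667
Step 4: 0.1 mL brought to 1500 μL → factor 1.5/0.1 = 15
Step 5: 1.35 mL + 3300 μL = 4.65 mL total → factor 4.65/1.35 = 3.4444
Step 6: 0.55 mL + 12.2 mL = 12.75 mL total → factor 12.75/0.55 = 23.182
Dilution factor to tube D = 1.136 × 10^5; to tube F = 9.0708 × 10^6
[tube D]/[tube F] = (factor to tube F)/(factor to tube D) = 9.0708 × 10^6/1.136 × 10^5 = 79.8

79.8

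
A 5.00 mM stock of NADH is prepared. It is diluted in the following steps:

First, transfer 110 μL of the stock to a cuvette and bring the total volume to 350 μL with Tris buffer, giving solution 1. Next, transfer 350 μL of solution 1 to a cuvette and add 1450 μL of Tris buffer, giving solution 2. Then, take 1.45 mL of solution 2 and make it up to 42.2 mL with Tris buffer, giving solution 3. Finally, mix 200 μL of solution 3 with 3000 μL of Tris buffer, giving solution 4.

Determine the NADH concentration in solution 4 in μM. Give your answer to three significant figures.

0.656 μM

Step 1: 110 μL brought to 350 μL → factor 350/110 = 3.1818
Step 2: 350 μL + 1450 μL = 1800 μL total → factor 1800/350 = 5.1429
Step 3: 1.45 mL brought to 42.2 mL → factor 42.2/1.45 = 29.103
Step 4: 200 μL + 3000 μL = 3200 μL total → factor 3200/200 = 16
Overall dilution factor = 3.1818 × 5.1429 × 29.103 × 16 = 7619.8
Final = 5.00 mM / 7619.8 = 0.0006562 mM = 0.656 μM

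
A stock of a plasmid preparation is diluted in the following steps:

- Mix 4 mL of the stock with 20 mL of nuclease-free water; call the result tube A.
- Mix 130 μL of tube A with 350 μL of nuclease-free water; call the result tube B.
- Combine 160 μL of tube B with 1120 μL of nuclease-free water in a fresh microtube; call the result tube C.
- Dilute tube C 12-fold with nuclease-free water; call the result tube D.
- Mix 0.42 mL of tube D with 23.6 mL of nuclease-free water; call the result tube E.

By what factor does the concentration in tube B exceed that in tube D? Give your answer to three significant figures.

96.0

Step 1: 4 mL + 20 mL = 24 mL total → factor 24/4 = 6
Step 2: 130 μL + 350 μL = 480 μL total → factor 480/130 = 3.6923
Step 3: 160 μL + 1120 μL = 1280 μL total → factor 1280/160 = 8
Step 4: 12-fold → factor 12
Dilution factor to tube B = 22.154; to tube D = 2126.8
[tube B]/[tube D] = (factor to tube D)/(factor to tube B) = 2126.8/22.154 = 96.0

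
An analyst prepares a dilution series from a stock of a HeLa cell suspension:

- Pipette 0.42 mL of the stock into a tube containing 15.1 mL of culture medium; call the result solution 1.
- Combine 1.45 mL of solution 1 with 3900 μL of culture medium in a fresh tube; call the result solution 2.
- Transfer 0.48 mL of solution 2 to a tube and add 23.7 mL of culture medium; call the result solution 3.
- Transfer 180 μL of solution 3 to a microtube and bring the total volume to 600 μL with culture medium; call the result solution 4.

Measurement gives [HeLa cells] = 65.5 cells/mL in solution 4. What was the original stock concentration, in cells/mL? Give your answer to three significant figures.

Step 1: 0.42 mL + 15.1 mL = 15.52 mL total → factor 15.52/0.42 = 36.952
Step 2: 1.45 mL + 3900 μL = 5.35 mL total → factor 5.35/1.45 = 3.6897
Step 3: 0.48 mL + 23.7 mL = 24.18 mL total → factor 24.18/0.48 = 50.375
Step 4: 180 μL brought to 600 μL → factor 600/180 = 3.3333
Overall dilution factor = 36.952 × 3.6897 × 50.375 × 3.3333 = 22894
Stock = 65.5 cells/mL × 22894 = 1.50 × 10^6 cells/mL

1.50 × 10^6 cells/mL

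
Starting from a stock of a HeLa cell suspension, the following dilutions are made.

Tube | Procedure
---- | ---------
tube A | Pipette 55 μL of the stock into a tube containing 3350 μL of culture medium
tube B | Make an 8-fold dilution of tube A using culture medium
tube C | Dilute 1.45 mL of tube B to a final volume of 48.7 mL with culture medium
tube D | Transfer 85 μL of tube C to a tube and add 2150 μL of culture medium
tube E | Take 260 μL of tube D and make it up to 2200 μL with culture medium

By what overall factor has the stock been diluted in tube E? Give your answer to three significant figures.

3.70 × 10^6

Step 1: 55 μL + 3350 μL = 3405 μL total → factor 3405/55 = 61.909
Step 2: 8-fold → factor 8
Step 3: 1.45 mL brought to 48.7 mL → factor 48.7/1.45 = 33.586
Step 4: 85 μL + 2150 μL = 2235 μL total → factor 2235/85 = 26.294
Step 5: 260 μL brought to 2200 μL → factor 2200/260 = 8.4615
Overall dilution factor = 61.909 × 8 × 33.586 × 26.294 × 8.4615 = 3.701 × 10^6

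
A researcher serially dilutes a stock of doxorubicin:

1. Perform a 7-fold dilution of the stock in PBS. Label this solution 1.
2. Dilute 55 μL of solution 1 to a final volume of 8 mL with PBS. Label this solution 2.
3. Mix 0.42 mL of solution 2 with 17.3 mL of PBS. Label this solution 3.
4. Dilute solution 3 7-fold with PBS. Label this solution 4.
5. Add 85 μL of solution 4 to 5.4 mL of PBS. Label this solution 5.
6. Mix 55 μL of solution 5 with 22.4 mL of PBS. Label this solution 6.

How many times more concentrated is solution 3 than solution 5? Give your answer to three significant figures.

Step 1: 7-fold → factor 7
Step 2: 55 μL brought to 8 mL → factor 8000/55 = 145.45
Step 3: 0.42 mL + 17.3 mL = 17.72 mL total → factor 17.72/0.42 = 42.19
Step 4: 7-fold → factor 7
Step 5: 85 μL + 5.4 mL = 5485 μL total → factor 5485/85 = 64.529
Dilution factor to solution 3 = 42958; to solution 5 = 1.9404 × 10^7
[solution 3]/[solution 5] = (factor to solution 5)/(factor to solution 3) = 1.9404 × 10^7/42958 = 452

452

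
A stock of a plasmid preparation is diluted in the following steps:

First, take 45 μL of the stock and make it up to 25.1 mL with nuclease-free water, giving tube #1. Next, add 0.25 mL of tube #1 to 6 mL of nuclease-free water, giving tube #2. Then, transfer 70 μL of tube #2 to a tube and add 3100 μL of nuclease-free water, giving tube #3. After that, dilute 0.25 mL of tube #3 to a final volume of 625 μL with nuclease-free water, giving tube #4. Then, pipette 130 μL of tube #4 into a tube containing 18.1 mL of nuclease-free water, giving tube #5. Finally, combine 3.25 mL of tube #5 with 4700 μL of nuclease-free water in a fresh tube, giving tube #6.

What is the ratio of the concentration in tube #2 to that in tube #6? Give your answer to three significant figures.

Step 1: 45 μL brought to 25.1 mL → factor 25100/45 = 557.78
Step 2: 0.25 mL + 6 mL = 6.25 mL total → factor 6.25/0.25 = 25
Step 3: 70 μL + 3100 μL = 3170 μL total → factor 3170/70 = 45.286
Step 4: 0.25 mL brought to 625 μL → factor 0.625/0.25 = 2.5
Step 5: 130 μL + 18.1 mL = 18230 μL total → factor 18230/130 = 140.23
Step 6: 3.25 mL + 4700 μL = 7.95 mL total → factor 7.95/3.25 = 2.4462
Dilution factor to tube #2 = 13944; to tube #6 = 5.4154 × 10^8
[tube #2]/[tube #6] = (factor to tube #6)/(factor to tube #2) = 5.4154 × 10^8/13944 = 3.88 × 10^4

3.88 × 10^4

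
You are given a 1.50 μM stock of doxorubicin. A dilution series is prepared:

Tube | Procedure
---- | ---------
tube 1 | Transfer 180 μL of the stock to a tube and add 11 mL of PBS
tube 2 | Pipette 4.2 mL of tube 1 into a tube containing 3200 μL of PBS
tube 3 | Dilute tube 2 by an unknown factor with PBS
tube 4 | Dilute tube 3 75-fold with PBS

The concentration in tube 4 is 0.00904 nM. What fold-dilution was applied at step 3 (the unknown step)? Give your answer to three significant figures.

20.2-fold

Step 1: 180 μL + 11 mL = 11180 μL total → factor 11180/180 = 62.111
Step 2: 4.2 mL + 3200 μL = 7.4 mL total → factor 7.4/4.2 = 1.7619
Step 3: unknown factor x
Step 4: 75-fold → factor 75
Product of known-step factors = 8207.5
Overall factor = 1.50 μM / (0.00904 nM) = 1.6593 × 10^5
x = 1.6593 × 10^5 / 8207.5 = 20.2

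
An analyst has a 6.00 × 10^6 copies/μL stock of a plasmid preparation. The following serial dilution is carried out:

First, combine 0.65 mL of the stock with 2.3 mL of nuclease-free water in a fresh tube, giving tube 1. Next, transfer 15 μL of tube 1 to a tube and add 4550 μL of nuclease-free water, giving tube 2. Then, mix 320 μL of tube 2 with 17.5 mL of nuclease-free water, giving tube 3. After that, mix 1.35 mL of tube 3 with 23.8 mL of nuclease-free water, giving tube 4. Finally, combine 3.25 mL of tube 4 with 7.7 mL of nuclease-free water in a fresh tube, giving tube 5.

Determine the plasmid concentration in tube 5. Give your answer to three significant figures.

1.24 copies/μL

Step 1: 0.65 mL + 2.3 mL = 2.95 mL total → factor 2.95/0.65 = 4.5385
Step 2: 15 μL + 4550 μL = 4565 μL total → factor 4565/15 = 304.33
Step 3: 320 μL + 17.5 mL = 17820 μL total → factor 17820/320 = 55.688
Step 4: 1.35 mL + 23.8 mL = 25.15 mL total → factor 25.15/1.35 = 18.63
Step 5: 3.25 mL + 7.7 mL = 10.95 mL total → factor 10.95/3.25 = 3.3692
Overall dilution factor = 4.5385 × 304.33 × 55.688 × 18.63 × 3.3692 = 4.8278 × 10^6
Final = 6.00 × 10^6 copies/μL / 4.8278 × 10^6 = 1.24 copies/μL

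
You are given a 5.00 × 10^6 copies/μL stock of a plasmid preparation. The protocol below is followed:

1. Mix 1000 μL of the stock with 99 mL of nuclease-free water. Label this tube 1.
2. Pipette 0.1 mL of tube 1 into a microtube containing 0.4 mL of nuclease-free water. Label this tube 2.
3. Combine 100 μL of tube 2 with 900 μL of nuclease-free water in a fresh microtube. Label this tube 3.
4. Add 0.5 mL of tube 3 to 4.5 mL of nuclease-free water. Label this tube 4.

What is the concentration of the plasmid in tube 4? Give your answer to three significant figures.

100 copies/μL

Step 1: 1000 μL + 99 mL = 1 × 10^5 μL total → factor 1 × 10^5/1000 = 100
Step 2: 0.1 mL + 0.4 mL = 0.5 mL total → factor 0.5/0.1 = 5
Step 3: 100 μL + 900 μL = 1000 μL total → factor 1000/100 = 10
Step 4: 0.5 mL + 4.5 mL = 5 mL total → factor 5/0.5 = 10
Overall dilution factor = 100 × 5 × 10 × 10 = 50000
Final = 5.00 × 10^6 copies/μL / 50000 = 100 copies/μL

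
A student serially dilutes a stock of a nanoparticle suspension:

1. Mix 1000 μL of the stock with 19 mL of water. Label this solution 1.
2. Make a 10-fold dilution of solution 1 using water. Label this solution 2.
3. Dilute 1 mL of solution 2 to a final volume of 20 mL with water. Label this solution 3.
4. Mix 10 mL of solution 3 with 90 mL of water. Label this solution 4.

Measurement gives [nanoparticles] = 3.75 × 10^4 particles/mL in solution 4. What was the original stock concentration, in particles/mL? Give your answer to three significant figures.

Step 1: 1000 μL + 19 mL = 20000 μL total → factor 20000/1000 = 20
Step 2: 10-fold → factor 10
Step 3: 1 mL brought to 20 mL → factor 20/1 = 20
Step 4: 10 mL + 90 mL = 100 mL total → factor 100/10 = 10
Overall dilution factor = 20 × 10 × 20 × 10 = 40000
Stock = 3.75 × 10^4 particles/mL × 40000 = 1.50 × 10^9 particles/mL

1.50 × 10^9 particles/mL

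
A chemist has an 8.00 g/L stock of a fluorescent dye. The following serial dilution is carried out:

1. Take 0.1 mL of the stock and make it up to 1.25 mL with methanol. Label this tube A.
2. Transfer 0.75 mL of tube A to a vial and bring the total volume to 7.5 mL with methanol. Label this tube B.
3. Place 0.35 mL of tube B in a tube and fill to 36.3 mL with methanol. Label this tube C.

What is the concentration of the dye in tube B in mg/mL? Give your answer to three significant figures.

0.0640 mg/mL

Step 1: 0.1 mL brought to 1.25 mL → factor 1.25/0.1 = 12.5
Step 2: 0.75 mL brought to 7.5 mL → factor 7.5/0.75 = 10
Dilution factor through tube B = 12.5 × 10 = 125
[tube B] = 8.00 g/L / 125 = 0.06400 g/L = 0.0640 mg/mL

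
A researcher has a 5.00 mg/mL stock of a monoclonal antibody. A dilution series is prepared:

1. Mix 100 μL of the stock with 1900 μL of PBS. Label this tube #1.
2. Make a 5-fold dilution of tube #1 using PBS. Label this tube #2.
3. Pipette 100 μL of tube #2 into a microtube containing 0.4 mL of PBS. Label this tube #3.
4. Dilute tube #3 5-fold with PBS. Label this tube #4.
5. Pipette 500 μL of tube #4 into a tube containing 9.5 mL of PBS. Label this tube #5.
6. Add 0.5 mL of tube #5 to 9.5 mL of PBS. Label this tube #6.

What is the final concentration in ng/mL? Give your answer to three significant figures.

Step 1: 100 μL + 1900 μL = 2000 μL total → factor 2000/100 = 20
Step 2: 5-fold → factor 5
Step 3: 100 μL + 0.4 mL = 500 μL total → factor 500/100 = 5
Step 4: 5-fold → factor 5
Step 5: 500 μL + 9.5 mL = 10000 μL total → factor 10000/500 = 20
Step 6: 0.5 mL + 9.5 mL = 10 mL total → factor 10/0.5 = 20
Overall dilution factor = 20 × 5 × 5 × 5 × 20 × 20 = 1 × 10^6
Final = 5.00 mg/mL / 1 × 10^6 = 5.000 × 10^-6 mg/mL = 5.00 ng/mL

5.00 ng/mL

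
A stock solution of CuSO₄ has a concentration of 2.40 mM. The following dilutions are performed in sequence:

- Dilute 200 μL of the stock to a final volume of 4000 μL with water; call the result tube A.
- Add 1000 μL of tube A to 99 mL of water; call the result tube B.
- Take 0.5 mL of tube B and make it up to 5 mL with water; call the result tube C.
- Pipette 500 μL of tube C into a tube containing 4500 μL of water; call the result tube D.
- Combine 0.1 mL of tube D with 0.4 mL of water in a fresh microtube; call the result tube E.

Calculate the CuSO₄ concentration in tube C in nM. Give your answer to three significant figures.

120 nM

Step 1: 200 μL brought to 4000 μL → factor 4000/200 = 20
Step 2: 1000 μL + 99 mL = 1 × 10^5 μL total → factor 1 × 10^5/1000 = 100
Step 3: 0.5 mL brought to 5 mL → factor 5/0.5 = 10
Dilution factor through tube C = 20 × 100 × 10 = 20000
[tube C] = 2.40 mM / 20000 = 0.0001200 mM = 120 nM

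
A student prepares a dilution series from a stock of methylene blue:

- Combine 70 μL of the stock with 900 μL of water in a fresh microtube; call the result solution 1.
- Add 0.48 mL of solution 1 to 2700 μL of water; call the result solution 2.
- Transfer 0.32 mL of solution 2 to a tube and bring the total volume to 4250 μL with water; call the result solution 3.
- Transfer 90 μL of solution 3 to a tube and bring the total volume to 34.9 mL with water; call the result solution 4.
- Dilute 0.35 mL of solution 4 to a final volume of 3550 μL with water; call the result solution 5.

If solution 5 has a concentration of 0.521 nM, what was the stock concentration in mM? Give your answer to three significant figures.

Step 1: 70 μL + 900 μL = 970 μL total → factor 970/70 = 13.857
Step 2: 0.48 mL + 2700 μL = 3.18 mL total → factor 3.18/0.48 = 6.625
Step 3: 0.32 mL brought to 4250 μL → factor 4.25/0.32 = 13.281
Step 4: 90 μL brought to 34.9 mL → factor 34900/90 = 387.78
Step 5: 0.35 mL brought to 3550 μL → factor 3.55/0.35 = 10.143
Overall dilution factor = 13.857 × 6.625 × 13.281 × 387.78 × 10.143 = 4.7956 × 10^6
Stock = 0.521 nM × 4.7956 × 10^6 = 2.499 × 10^6 nM = 2.50 mM

2.50 mM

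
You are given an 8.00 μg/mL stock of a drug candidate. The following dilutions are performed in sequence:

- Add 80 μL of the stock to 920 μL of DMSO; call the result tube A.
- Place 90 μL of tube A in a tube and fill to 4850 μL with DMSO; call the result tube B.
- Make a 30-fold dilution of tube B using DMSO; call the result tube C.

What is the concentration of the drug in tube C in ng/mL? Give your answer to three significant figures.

Step 1: 80 μL + 920 μL = 1000 μL total → factor 1000/80 = 12.5
Step 2: 90 μL brought to 4850 μL → factor 4850/90 = 53.889
Step 3: 30-fold → factor 30
Overall dilution factor = 12.5 × 53.889 × 30 = 20208
Final = 8.00 μg/mL / 20208 = 0.0003959 μg/mL = 0.396 ng/mL

0.396 ng/mL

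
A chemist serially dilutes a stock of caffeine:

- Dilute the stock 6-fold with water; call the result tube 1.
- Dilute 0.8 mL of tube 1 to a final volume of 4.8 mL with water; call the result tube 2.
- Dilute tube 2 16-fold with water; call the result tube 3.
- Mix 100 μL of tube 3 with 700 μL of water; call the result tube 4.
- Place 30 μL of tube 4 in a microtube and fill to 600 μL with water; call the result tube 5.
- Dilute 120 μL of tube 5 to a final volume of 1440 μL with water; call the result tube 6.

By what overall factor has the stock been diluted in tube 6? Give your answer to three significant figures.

1.11 × 10^6

Step 1: 6-fold → factor 6
Step 2: 0.8 mL brought to 4.8 mL → factor 4.8/0.8 = 6
Step 3: 16-fold → factor 16
Step 4: 100 μL + 700 μL = 800 μL total → factor 800/100 = 8
Step 5: 30 μL brought to 600 μL → factor 600/30 = 20
Step 6: 120 μL brought to 1440 μL → factor 1440/120 = 12
Overall dilution factor = 6 × 6 × 16 × 8 × 20 × 12 = 1.1059 × 10^6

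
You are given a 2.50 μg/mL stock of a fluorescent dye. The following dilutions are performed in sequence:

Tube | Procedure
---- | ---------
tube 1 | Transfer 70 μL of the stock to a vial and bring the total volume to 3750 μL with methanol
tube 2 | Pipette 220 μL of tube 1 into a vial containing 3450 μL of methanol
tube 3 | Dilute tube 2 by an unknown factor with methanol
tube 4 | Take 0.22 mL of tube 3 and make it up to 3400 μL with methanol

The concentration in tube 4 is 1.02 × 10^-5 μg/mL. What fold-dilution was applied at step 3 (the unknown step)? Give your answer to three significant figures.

Step 1: 70 μL brought to 3750 μL → factor 3750/70 = 53.571
Step 2: 220 μL + 3450 μL = 3670 μL total → factor 3670/220 = 16.682
Step 3: unknown factor x
Step 4: 0.22 mL brought to 3400 μL → factor 3.4/0.22 = 15.455
Product of known-step factors = 13811
Overall factor = 2.50 μg/mL / (1.02 × 10^-5 μg/mL) = 2.451 × 10^5
x = 2.451 × 10^5 / 13811 = 17.7

17.7-fold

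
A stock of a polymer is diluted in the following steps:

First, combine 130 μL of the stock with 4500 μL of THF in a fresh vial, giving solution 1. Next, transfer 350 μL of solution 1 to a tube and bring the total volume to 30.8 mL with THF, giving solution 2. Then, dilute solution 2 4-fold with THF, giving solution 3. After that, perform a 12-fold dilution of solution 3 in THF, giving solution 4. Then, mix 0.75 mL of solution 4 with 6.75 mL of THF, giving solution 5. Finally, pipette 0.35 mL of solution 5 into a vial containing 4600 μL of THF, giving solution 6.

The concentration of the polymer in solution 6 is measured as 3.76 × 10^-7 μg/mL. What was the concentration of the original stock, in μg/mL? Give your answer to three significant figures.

8.00 μg/mL

Step 1: 130 μL + 4500 μL = 4630 μL total → factor 4630/130 = 35.615
Step 2: 350 μL brought to 30.8 mL → factor 30800/350 = 88
Step 3: 4-fold → factor 4
Step 4: 12-fold → factor 12
Step 5: 0.75 mL + 6.75 mL = 7.5 mL total → factor 7.5/0.75 = 10
Step 6: 0.35 mL + 4600 μL = 4.95 mL total → factor 4.95/0.35 = 14.143
Overall dilution factor = 35.615 × 88 × 4 × 12 × 10 × 14.143 = 2.1276 × 10^7
Stock = 3.76 × 10^-7 μg/mL × 2.1276 × 10^7 = 8.00 μg/mL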